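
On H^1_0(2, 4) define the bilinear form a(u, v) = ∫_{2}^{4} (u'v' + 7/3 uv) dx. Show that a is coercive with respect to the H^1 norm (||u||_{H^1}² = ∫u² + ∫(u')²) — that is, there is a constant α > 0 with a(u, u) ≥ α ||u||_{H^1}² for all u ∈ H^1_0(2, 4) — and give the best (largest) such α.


α = 1

Coercivity of a(·,·) on H^1_0(2, 4) means a(u, u) ≥ α ||u||_{H^1}² for every u ∈ H^1_0.
The interval has length L = 2, and Poincaré/coercivity depend only on L. Here a(u, u) = ∫(u')² + (7/3)·∫u².
Here c = 7/3 ≥ 1, so a(u,u) = ∫(u')² + c∫u² ≥ ∫(u')² + ∫u² = ||u||_{H^1}², i.e. α = 1 works. No larger α is possible: a(u,u) ≥ α||u||_{H^1}² means (1−α)∫(u')² ≥ (α−c)∫u², and for the modes u_n = sin(nπ(x−x₀)/L) (x₀ the left endpoint) one has ∫u_n²/∫(u_n')² = (L/(nπ))² → 0, so a(u_n,u_n)/||u_n||_{H^1}² → 1. Hence the optimal constant is α = 1.
Therefore α = 1.


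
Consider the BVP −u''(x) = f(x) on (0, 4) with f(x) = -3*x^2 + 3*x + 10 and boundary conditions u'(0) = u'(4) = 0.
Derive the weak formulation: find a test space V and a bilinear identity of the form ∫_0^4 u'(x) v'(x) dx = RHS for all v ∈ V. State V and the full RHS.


V = H^1(0, 4) (no boundary constraint on v; u is determined up to an additive constant); weak form: ∫_0^4 u'v' dx = ∫_0^4 (-3*x^2 + 3*x + 10) v dx for all v ∈ V.

Multiply both sides by a test function v and integrate from 0 to 4:
  ∫_0^4 −u''(x) v(x) dx = ∫_0^4 f(x) v(x) dx.
Integrate the LHS by parts once:
  ∫_0^4 −u'' v dx = −[u'(x) v(x)]_0^4 + ∫_0^4 u'(x) v'(x) dx.
Thus ∫_0^4 u'(x) v'(x) dx = ∫_0^4 f(x) v(x) dx + [u'(x) v(x)]_0^4.
Choose V so that boundary terms are either known or forced to vanish.
u has homogeneous Neumann: u'(0) = u'(4) = 0. So [u' v]_0^4 = 0·v(4) − 0·v(0) = 0 for any v; take V = H^1(0, 4).
Weak formulation: find u (satisfying any essential BC) such that ∫_0^4 u'(x) v'(x) dx = ∫_0^4 f v dx for all v ∈ V (homogeneous Neumann, so boundary terms vanish).
Substituting f(x) = -3*x^2 + 3*x + 10, the right-hand side is ∫_0^4 (-3*x^2 + 3*x + 10) v dx.
Compatibility check (pure Neumann): taking v ≡ 1 ∈ V gives 0 = ∫_0^4 f dx + (0) − (0), i.e. ∫_0^4 f dx must equal u'(0) − u'(4) = 0. Indeed ∫_0^4 (-3*x^2 + 3*x + 10) dx = 0, so the data are compatible. The solution is then unique only up to an additive constant (fix it e.g. by requiring ∫_0^4 u dx = 0).


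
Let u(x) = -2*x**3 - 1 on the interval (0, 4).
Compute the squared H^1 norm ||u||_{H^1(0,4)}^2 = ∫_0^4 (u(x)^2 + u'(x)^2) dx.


||u||_{H^1}^2 = 594828/35

The H^1 norm (squared) on an interval (0, L) is
  ||u||_{H^1}^2 = ∫_0^L u(x)^2 dx + ∫_0^L u'(x)^2 dx.
Compute u'(x) = -6*x**2.
Then u(x)^2 = 4*x**6 + 4*x**3 + 1 and u'(x)^2 = 36*x**4.
Integrate each monomial from 0 to 4 using ∫_0^4 c·x^n dx = c·4^(n+1)/(n+1):
  ∫_0^4 u(x)^2 dx = ∫_0^4 (4*x^6 + 4*x^3 + 1) dx. Term by term:
    ∫_0^4 4*x^6 dx = 65536/7;  ∫_0^4 4*x^3 dx = 256;  ∫_0^4 1 dx = 4.
  Sum: 65536/7 + 256 + 4 = 67356/7.
  ∫_0^4 u'(x)^2 dx = ∫_0^4 (36*x^4) dx. Term by term:
    ∫_0^4 36*x^4 dx = 36864/5.
Adding: ||u||_{H^1}^2 = 67356/7 + 36864/5 = 594828/35.


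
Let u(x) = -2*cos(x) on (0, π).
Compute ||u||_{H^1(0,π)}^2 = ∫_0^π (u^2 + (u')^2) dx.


||u||_{H^1(0,π)}^2 = 4*π

u'(x) = 2*sin(x).
Expand u² and (u')² and integrate term by term on (0, π), using: for integers n ≥ 1, ∫_0^π sin²(nx) dx = ∫_0^π cos²(nx) dx = π/2; for n ≠ n', ∫_0^π sin(nx)sin(n'x) dx = ∫_0^π cos(nx)cos(n'x) dx = 0; and by product-to-sum, ∫_0^π sin(nx)cos(n'x) dx = ½∫_0^π [sin((n+n')x) + sin((n−n')x)] dx, which is 0 when n+n' is even and 2n/(n²−n'²) when n+n' is odd (it need not vanish on (0, π)).
  u² squared terms: (-2)²·∫cos(x)² dx = 4·π/2 = 2*π.
  So ∫_0^π u² dx = 2*π.
  (u')² squared terms: (2)²·∫sin(x)² dx = 4·π/2 = 2*π.
  So ∫_0^π (u')² dx = 2*π.
||u||_{H^1}^2 = (2*π) + (2*π) = 4*π.


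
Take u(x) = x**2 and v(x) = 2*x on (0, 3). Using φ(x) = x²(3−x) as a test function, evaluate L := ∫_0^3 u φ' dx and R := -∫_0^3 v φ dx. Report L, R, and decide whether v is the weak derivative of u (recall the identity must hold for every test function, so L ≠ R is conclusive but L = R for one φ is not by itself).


LHS = -243/10, RHS = -243/10. Yes, v = u' weakly.

u(x) = x**2, classical derivative u'(x) = 2*x.
φ(x) = x²(3−x), so φ'(x) = 3*x*(2 - x).
Note φ(0) = φ(3) = 0, so the boundary term u·φ vanishes.
LHS = ∫_0^3 u(x) φ'(x) dx = ∫_0^3 (-3*x^4 + 6*x^3) dx. Term by term:
  ∫_0^3 -3*x^4 dx = -729/5;  ∫_0^3 6*x^3 dx = 243/2.
Sum: -729/5 + 243/2 = -243/10.
So LHS = -243/10.
∫_0^3 v(x) φ(x) dx = ∫_0^3 (-2*x^4 + 6*x^3) dx. Term by term:
  ∫_0^3 -2*x^4 dx = -486/5;  ∫_0^3 6*x^3 dx = 243/2.
Sum: -486/5 + 243/2 = 243/10.
So RHS = -∫_0^3 v(x) φ(x) dx = -243/10.
LHS = RHS, so the identity holds for this test φ.
Moreover u is smooth here and v(x) = u'(x) = 2*x pointwise, so the identity holds for every test function. Hence v is the weak derivative of u.


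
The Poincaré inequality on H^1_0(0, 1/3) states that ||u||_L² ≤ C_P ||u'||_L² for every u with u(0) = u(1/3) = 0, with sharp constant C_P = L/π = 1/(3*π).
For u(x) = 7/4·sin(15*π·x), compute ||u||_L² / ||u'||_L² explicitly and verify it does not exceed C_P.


||u||_L² / ||u'||_L² = 1/(15*π) < C_P = 1/(3*π).

u(x) = 7/4·sin(15*π·x), so u'(x) = 105*π*cos(15*π*x)/4.
Writing u(x) = A·sin(kπx/L) with A = 7/4 and k = 5, use ∫_0^L sin²(kπx/L) dx = L/2 and ∫_0^L cos²(kπx/L) dx = L/2.
u² = 49/16·sin²(15*π·x) and (u')² = 11025*π^2/16·cos²(15*π·x), and each of sin², cos² integrates to L/2 = 1/6 over (0, 1/3).
∫_0^1/3 u² dx = 49/96, so ||u||_L² = 7*sqrt(6)/24.
∫_0^1/3 (u')² dx = 3675*π^2/32, so ||u'||_L² = 35*sqrt(6)*π/8.
Ratio ||u||_L² / ||u'||_L² = 1/(15*π).
Sharp Poincaré constant on H^1_0(0, 1/3) is C_P = L/π = 1/(3*π), achieved by sin(3*π·x).
This is the k = 5 harmonic; the ratio L/(kπ) is strictly less than C_P = L/π, consistent with the sharp inequality ||u||_L² ≤ C_P ||u'||_L².


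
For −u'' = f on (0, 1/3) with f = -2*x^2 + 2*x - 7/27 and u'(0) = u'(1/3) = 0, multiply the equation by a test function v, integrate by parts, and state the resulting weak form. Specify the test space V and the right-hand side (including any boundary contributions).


V = H^1(0, 1/3) (no boundary constraint on v; u is determined up to an additive constant); weak form: ∫_0^1/3 u'v' dx = ∫_0^1/3 (-2*x^2 + 2*x - 7/27) v dx for all v ∈ V.

Multiply both sides by a test function v and integrate from 0 to 1/3:
  ∫_0^1/3 −u''(x) v(x) dx = ∫_0^1/3 f(x) v(x) dx.
Integrate the LHS by parts once:
  ∫_0^1/3 −u'' v dx = −[u'(x) v(x)]_0^1/3 + ∫_0^1/3 u'(x) v'(x) dx.
Thus ∫_0^1/3 u'(x) v'(x) dx = ∫_0^1/3 f(x) v(x) dx + [u'(x) v(x)]_0^1/3.
Choose V so that boundary terms are either known or forced to vanish.
u has homogeneous Neumann: u'(0) = u'(1/3) = 0. So [u' v]_0^1/3 = 0·v(1/3) − 0·v(0) = 0 for any v; take V = H^1(0, 1/3).
Weak formulation: find u (satisfying any essential BC) such that ∫_0^1/3 u'(x) v'(x) dx = ∫_0^1/3 f v dx for all v ∈ V (homogeneous Neumann, so boundary terms vanish).
Substituting f(x) = -2*x^2 + 2*x - 7/27, the right-hand side is ∫_0^1/3 (-2*x^2 + 2*x - 7/27) v dx.
Compatibility check (pure Neumann): taking v ≡ 1 ∈ V gives 0 = ∫_0^1/3 f dx + (0) − (0), i.e. ∫_0^1/3 f dx must equal u'(0) − u'(1/3) = 0. Indeed ∫_0^1/3 (-2*x^2 + 2*x - 7/27) dx = 0, so the data are compatible. The solution is then unique only up to an additive constant (fix it e.g. by requiring ∫_0^1/3 u dx = 0).


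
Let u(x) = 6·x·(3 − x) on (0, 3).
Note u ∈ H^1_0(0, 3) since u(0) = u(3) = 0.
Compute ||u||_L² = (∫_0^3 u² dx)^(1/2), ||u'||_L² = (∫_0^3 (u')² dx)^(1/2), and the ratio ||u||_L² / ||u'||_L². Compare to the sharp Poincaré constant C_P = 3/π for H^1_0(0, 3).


||u||_L² / ||u'||_L² = 3*sqrt(10)/10 < C_P = 3/π.

u(x) = 6·x·(3 − x), so u'(x) = 18 - 12*x.
u(x) = 6·x·(3 − x) vanishes at x = 0 and x = 3, so u ∈ H^1_0(0, 3). Differentiate via the product rule and integrate the resulting polynomials term by term.
  ∫_0^3 u² dx = ∫_0^3 (36*x^4 - 216*x^3 + 324*x^2) dx. Term by term:
    ∫_0^3 36*x^4 dx = 8748/5;  ∫_0^3 -216*x^3 dx = -4374;  ∫_0^3 324*x^2 dx = 2916.
  Sum: 8748/5 − 4374 + 2916 = 1458/5.
  ∫_0^3 (u')² dx = ∫_0^3 (144*x^2 - 432*x + 324) dx. Term by term:
    ∫_0^3 144*x^2 dx = 1296;  ∫_0^3 -432*x dx = -1944;  ∫_0^3 324 dx = 972.
  Sum: 1296 − 1944 + 972 = 324.
∫_0^3 u² dx = 1458/5, so ||u||_L² = 27*sqrt(10)/5.
∫_0^3 (u')² dx = 324, so ||u'||_L² = 18.
Ratio ||u||_L² / ||u'||_L² = 3*sqrt(10)/10.
Sharp Poincaré constant on H^1_0(0, 3) is C_P = L/π = 3/π, achieved by sin(π/3·x).
A polynomial bump cannot attain the sharp Poincaré constant (only the first sine eigenfunction does), so the ratio is strictly less than C_P, consistent with ||u||_L² ≤ C_P ||u'||_L².


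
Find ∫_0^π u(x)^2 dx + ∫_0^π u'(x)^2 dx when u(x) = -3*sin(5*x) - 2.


||u||_{H^1(0,π)}^2 = 24/5 + 121*π

u'(x) = -15*cos(5*x).
Expand u² and (u')² and integrate term by term on (0, π), using: for integers n ≥ 1, ∫_0^π sin²(nx) dx = ∫_0^π cos²(nx) dx = π/2; for n ≠ n', ∫_0^π sin(nx)sin(n'x) dx = ∫_0^π cos(nx)cos(n'x) dx = 0; and by product-to-sum, ∫_0^π sin(nx)cos(n'x) dx = ½∫_0^π [sin((n+n')x) + sin((n−n')x)] dx, which is 0 when n+n' is even and 2n/(n²−n'²) when n+n' is odd (it need not vanish on (0, π)). For the constant mode: ∫_0^π 1 dx = π, ∫_0^π cos(nx) dx = 0, ∫_0^π sin(nx) dx = (1−(−1)^n)/n.
  u² squared terms: (-2)²·∫1 dx = 4·π = 4*π;  (-3)²·∫sin(5x)² dx = 9·π/2 = 9*π/2.
  u² cross terms: 2·(-2)·(-3)·∫1·sin(5x) dx = 12·(2/5) = 24/5.
  So ∫_0^π u² dx = 4*π + 9*π/2 + 24/5 = 24/5 + 17*π/2.
  (u')² squared terms: (-15)²·∫cos(5x)² dx = 225·π/2 = 225*π/2.
  So ∫_0^π (u')² dx = 225*π/2.
||u||_{H^1}^2 = (24/5 + 17*π/2) + (225*π/2) = 24/5 + 121*π.


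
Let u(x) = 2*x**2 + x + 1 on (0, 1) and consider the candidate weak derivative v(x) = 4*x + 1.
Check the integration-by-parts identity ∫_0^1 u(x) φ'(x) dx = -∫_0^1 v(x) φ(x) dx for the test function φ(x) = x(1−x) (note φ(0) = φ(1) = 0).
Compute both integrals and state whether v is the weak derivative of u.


LHS = -1/2, RHS = -1/2. Yes, v = u' weakly.

u(x) = 2*x**2 + x + 1, classical derivative u'(x) = 4*x + 1.
φ(x) = x(1−x), so φ'(x) = 1 - 2*x.
Note φ(0) = φ(1) = 0, so the boundary term u·φ vanishes.
LHS = ∫_0^1 u(x) φ'(x) dx = ∫_0^1 (-4*x^3 - x + 1) dx. Term by term:
  ∫_0^1 -4*x^3 dx = -1;  ∫_0^1 -x dx = -1/2;  ∫_0^1 1 dx = 1.
Sum: -1 − 1/2 + 1 = -1/2.
So LHS = -1/2.
∫_0^1 v(x) φ(x) dx = ∫_0^1 (-4*x^3 + 3*x^2 + x) dx. Term by term:
  ∫_0^1 -4*x^3 dx = -1;  ∫_0^1 3*x^2 dx = 1;  ∫_0^1 x dx = 1/2.
Sum: -1 + 1 + 1/2 = 1/2.
So RHS = -∫_0^1 v(x) φ(x) dx = -1/2.
LHS = RHS, so the identity holds for this test φ.
Moreover u is smooth here and v(x) = u'(x) = 4*x + 1 pointwise, so the identity holds for every test function. Hence v is the weak derivative of u.


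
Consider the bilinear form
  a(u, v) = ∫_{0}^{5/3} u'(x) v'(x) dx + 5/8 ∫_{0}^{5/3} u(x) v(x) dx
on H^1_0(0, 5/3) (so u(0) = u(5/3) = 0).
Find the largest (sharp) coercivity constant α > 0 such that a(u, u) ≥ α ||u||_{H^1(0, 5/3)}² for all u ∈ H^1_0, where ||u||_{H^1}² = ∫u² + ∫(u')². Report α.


α = (125 + 72*π^2)/(8*(25 + 9*π^2))

Coercivity of a(·,·) on H^1_0(0, 5/3) means a(u, u) ≥ α ||u||_{H^1}² for every u ∈ H^1_0.
The interval has length L = 5/3, and Poincaré/coercivity depend only on L. Here a(u, u) = ∫(u')² + (5/8)·∫u².
Here 0 < c = 5/8 < 1. The condition a(u,u) ≥ α||u||_{H^1}² reads (1−α)∫(u')² ≥ (α−c)∫u². Any admissible α is ≤ 1 (rapidly oscillating u have ∫u²/∫(u')² → 0), and α = 1 would force 0 ≥ (1−c)∫u², impossible since c < 1; so 1−α > 0. By the sharp Poincaré inequality on H^1_0 of an interval of length L, ∫(u')² ≥ (π/L)²∫u² with equality for the first sine mode sin(π(x−x₀)/L) (x₀ the left endpoint), so the inequality holds for all u iff (1−α)(π/L)² ≥ α − c, i.e. α ≤ ((π/L)² + c)/((π/L)² + 1) = (1 + c(L/π)²)/(1 + (L/π)²). With (π/L)² = 9*π^2/25 and c = 5/8, the largest admissible constant is α = ((π/L)² + c)/((π/L)² + 1).
Simplifying, α = (125 + 72*π^2)/(8*(25 + 9*π^2)).


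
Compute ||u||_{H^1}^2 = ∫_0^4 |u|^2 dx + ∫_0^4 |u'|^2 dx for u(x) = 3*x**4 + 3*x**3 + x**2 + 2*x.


||u||_{H^1}^2 = 102608848/105

The H^1 norm (squared) on an interval (0, L) is
  ||u||_{H^1}^2 = ∫_0^L u(x)^2 dx + ∫_0^L u'(x)^2 dx.
Compute u'(x) = 12*x**3 + 9*x**2 + 2*x + 2.
Then u(x)^2 = 9*x**8 + 18*x**7 + 15*x**6 + 18*x**5 + 13*x**4 + 4*x**3 + 4*x**2 and u'(x)^2 = 144*x**6 + 216*x**5 + 129*x**4 + 84*x**3 + 40*x**2 + 8*x + 4.
Integrate each monomial from 0 to 4 using ∫_0^4 c·x^n dx = c·4^(n+1)/(n+1):
  ∫_0^4 u(x)^2 dx = ∫_0^4 (9*x^8 + 18*x^7 + 15*x^6 + 18*x^5 + 13*x^4 + 4*x^3 + 4*x^2) dx. Term by term:
    ∫_0^4 9*x^8 dx = 262144;  ∫_0^4 18*x^7 dx = 147456;  ∫_0^4 15*x^6 dx = 245760/7;
    ∫_0^4 18*x^5 dx = 12288;  ∫_0^4 13*x^4 dx = 13312/5;  ∫_0^4 4*x^3 dx = 256;
    ∫_0^4 4*x^2 dx = 256/3.
  Sum: 262144 + 147456 + 245760/7 + 12288 + 13312/5 + 256 + 256/3 = 48300032/105.
  ∫_0^4 u'(x)^2 dx = ∫_0^4 (144*x^6 + 216*x^5 + 129*x^4 + 84*x^3 + 40*x^2 + 8*x + 4) dx. Term by term:
    ∫_0^4 144*x^6 dx = 2359296/7;  ∫_0^4 216*x^5 dx = 147456;  ∫_0^4 129*x^4 dx = 132096/5;
    ∫_0^4 84*x^3 dx = 5376;  ∫_0^4 40*x^2 dx = 2560/3;  ∫_0^4 8*x dx = 64;
    ∫_0^4 4 dx = 16.
  Sum: 2359296/7 + 147456 + 132096/5 + 5376 + 2560/3 + 64 + 16 = 54308816/105.
Adding: ||u||_{H^1}^2 = 48300032/105 + 54308816/105 = 102608848/105.


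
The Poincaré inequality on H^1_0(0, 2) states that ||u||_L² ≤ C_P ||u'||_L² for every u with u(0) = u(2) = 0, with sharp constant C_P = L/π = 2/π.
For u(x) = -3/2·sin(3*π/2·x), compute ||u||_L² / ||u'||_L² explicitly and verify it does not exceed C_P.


||u||_L² / ||u'||_L² = 2/(3*π) < C_P = 2/π.

u(x) = -3/2·sin(3*π/2·x), so u'(x) = -9*π*cos(3*π*x/2)/4.
Writing u(x) = A·sin(kπx/L) with A = -3/2 and k = 3, use ∫_0^L sin²(kπx/L) dx = L/2 and ∫_0^L cos²(kπx/L) dx = L/2.
u² = 9/4·sin²(3*π/2·x) and (u')² = 81*π^2/16·cos²(3*π/2·x), and each of sin², cos² integrates to L/2 = 1 over (0, 2).
∫_0^2 u² dx = 9/4, so ||u||_L² = 3/2.
∫_0^2 (u')² dx = 81*π^2/16, so ||u'||_L² = 9*π/4.
Ratio ||u||_L² / ||u'||_L² = 2/(3*π).
Sharp Poincaré constant on H^1_0(0, 2) is C_P = L/π = 2/π, achieved by sin(π/2·x).
This is the k = 3 harmonic; the ratio L/(kπ) is strictly less than C_P = L/π, consistent with the sharp inequality ||u||_L² ≤ C_P ||u'||_L².


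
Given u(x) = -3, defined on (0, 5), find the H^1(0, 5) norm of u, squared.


||u||_{H^1}^2 = 45

The H^1 norm (squared) on an interval (0, L) is
  ||u||_{H^1}^2 = ∫_0^L u(x)^2 dx + ∫_0^L u'(x)^2 dx.
Compute u'(x) = 0.
Then u(x)^2 = 9 and u'(x)^2 = 0.
Integrate each monomial from 0 to 5 using ∫_0^5 c·x^n dx = c·5^(n+1)/(n+1):
  ∫_0^5 u(x)^2 dx = ∫_0^5 (9) dx. Term by term:
    ∫_0^5 9 dx = 45.
  ∫_0^5 u'(x)^2 dx = ∫_0^5 (0) dx. Term by term:
    ∫_0^5 0 dx = 0.
Adding: ||u||_{H^1}^2 = 45 + 0 = 45.


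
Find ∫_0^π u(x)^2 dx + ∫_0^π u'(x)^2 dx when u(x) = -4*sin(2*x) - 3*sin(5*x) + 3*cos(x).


||u||_{H^1(0,π)}^2 = -64 + 166*π

u'(x) = -3*sin(x) - 8*cos(2*x) - 15*cos(5*x).
Expand u² and (u')² and integrate term by term on (0, π), using: for integers n ≥ 1, ∫_0^π sin²(nx) dx = ∫_0^π cos²(nx) dx = π/2; for n ≠ n', ∫_0^π sin(nx)sin(n'x) dx = ∫_0^π cos(nx)cos(n'x) dx = 0; and by product-to-sum, ∫_0^π sin(nx)cos(n'x) dx = ½∫_0^π [sin((n+n')x) + sin((n−n')x)] dx, which is 0 when n+n' is even and 2n/(n²−n'²) when n+n' is odd (it need not vanish on (0, π)).
  u² squared terms: (-4)²·∫sin(2x)² dx = 16·π/2 = 8*π;  (-3)²·∫sin(5x)² dx = 9·π/2 = 9*π/2;  (3)²·∫cos(x)² dx = 9·π/2 = 9*π/2.
  u² cross terms: 2·(-4)·(-3)·∫sin(2x)·sin(5x) dx = 24·(0) = 0;  2·(-4)·(3)·∫sin(2x)·cos(x) dx = -24·(4/3) = -32;  2·(-3)·(3)·∫sin(5x)·cos(x) dx = -18·(0) = 0.
  So ∫_0^π u² dx = 8*π + 9*π/2 + 9*π/2 + 0 − 32 + 0 = -32 + 17*π.
  (u')² squared terms: (-15)²·∫cos(5x)² dx = 225·π/2 = 225*π/2;  (-8)²·∫cos(2x)² dx = 64·π/2 = 32*π;  (-3)²·∫sin(x)² dx = 9·π/2 = 9*π/2.
  (u')² cross terms: 2·(-15)·(-8)·∫cos(5x)·cos(2x) dx = 240·(0) = 0;  2·(-15)·(-3)·∫cos(5x)·sin(x) dx = 90·(0) = 0;  2·(-8)·(-3)·∫cos(2x)·sin(x) dx = 48·(-2/3) = -32.
  So ∫_0^π (u')² dx = 225*π/2 + 32*π + 9*π/2 + 0 + 0 − 32 = -32 + 149*π.
||u||_{H^1}^2 = (-32 + 17*π) + (-32 + 149*π) = -64 + 166*π.


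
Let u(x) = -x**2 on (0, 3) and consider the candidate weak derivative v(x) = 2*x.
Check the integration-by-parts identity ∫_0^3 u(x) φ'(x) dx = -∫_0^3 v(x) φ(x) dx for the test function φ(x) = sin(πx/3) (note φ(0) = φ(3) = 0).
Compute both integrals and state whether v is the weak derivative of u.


LHS = 18/π, RHS = -18/π. No, v is not the weak derivative of u.

u(x) = -x**2, classical derivative u'(x) = -2*x.
φ(x) = sin(πx/3), so φ'(x) = π*cos(π*x/3)/3.
Note φ(0) = φ(3) = 0, so the boundary term u·φ vanishes.
LHS = ∫_0^3 u(x) φ'(x) dx = ∫_0^3 (-π*x^2*cos(π*x/3)/3) dx. Term by term:
  ∫_0^3 -π*x^2*cos(π*x/3)/3 dx = 18/π.
So LHS = 18/π.
∫_0^3 v(x) φ(x) dx = ∫_0^3 (2*x*sin(π*x/3)) dx. Term by term:
  ∫_0^3 2*x*sin(π*x/3) dx = 18/π.
So RHS = -∫_0^3 v(x) φ(x) dx = -18/π.
LHS − RHS = 36/π ≠ 0, so the identity fails.
(For a valid weak derivative the identity must hold for EVERY test function, in particular this one. The failure shows v is NOT the weak derivative of u.)
Correct weak derivative would be u'(x) = -2*x.


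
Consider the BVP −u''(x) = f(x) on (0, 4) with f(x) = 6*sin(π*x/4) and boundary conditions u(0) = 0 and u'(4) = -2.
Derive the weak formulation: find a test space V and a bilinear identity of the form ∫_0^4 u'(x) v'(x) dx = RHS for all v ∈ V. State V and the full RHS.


V = {v ∈ H^1(0, 4) : v(0) = 0} (test functions vanish at x = 0 where u is specified); weak form: ∫_0^4 u'v' dx = ∫_0^4 (6*sin(π*x/4)) v dx − 2·v(4) for all v ∈ V.

Multiply both sides by a test function v and integrate from 0 to 4:
  ∫_0^4 −u''(x) v(x) dx = ∫_0^4 f(x) v(x) dx.
Integrate the LHS by parts once:
  ∫_0^4 −u'' v dx = −[u'(x) v(x)]_0^4 + ∫_0^4 u'(x) v'(x) dx.
Thus ∫_0^4 u'(x) v'(x) dx = ∫_0^4 f(x) v(x) dx + [u'(x) v(x)]_0^4.
Choose V so that boundary terms are either known or forced to vanish.
Mixed BC: u(0) = 0 (Dirichlet) and u'(4) = -2 (Neumann). Define V = {v ∈ H^1(0, 4) : v(0) = 0}. Then [u' v]_0^4 = u'(4)·v(4) − u'(0)·0 = − 2·v(4).
Weak formulation: find u (satisfying any essential BC) such that ∫_0^4 u'(x) v'(x) dx = ∫_0^4 f v dx − 2·v(4) for all v ∈ V (Dirichlet at 0 absorbed into V; Neumann datum at x = 4 contributes the boundary term).
Substituting f(x) = 6*sin(π*x/4), the right-hand side is ∫_0^4 (6*sin(π*x/4)) v dx − 2·v(4).


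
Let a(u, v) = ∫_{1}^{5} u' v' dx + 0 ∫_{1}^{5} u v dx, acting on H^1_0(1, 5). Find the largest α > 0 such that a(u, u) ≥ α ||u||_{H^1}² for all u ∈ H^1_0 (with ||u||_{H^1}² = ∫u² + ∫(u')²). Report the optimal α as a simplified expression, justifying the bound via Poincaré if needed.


α = π^2/(π^2 + 16)

Coercivity of a(·,·) on H^1_0(1, 5) means a(u, u) ≥ α ||u||_{H^1}² for every u ∈ H^1_0.
The interval has length L = 4, and Poincaré/coercivity depend only on L. Here a(u, u) = ∫(u')² + (0)·∫u².
Here c = 0, so a(u,u) = ∫(u')² alone. The condition a(u,u) ≥ α||u||_{H^1}² reads (1−α)∫(u')² ≥ (α−c)∫u². Any admissible α is ≤ 1 (rapidly oscillating u have ∫u²/∫(u')² → 0), and α = 1 would force 0 ≥ (1−c)∫u², impossible since c < 1; so 1−α > 0. By the sharp Poincaré inequality on H^1_0 of an interval of length L, ∫(u')² ≥ (π/L)²∫u² with equality for the first sine mode sin(π(x−x₀)/L) (x₀ the left endpoint), so the inequality holds for all u iff (1−α)(π/L)² ≥ α − c, i.e. α ≤ ((π/L)² + c)/((π/L)² + 1) = (1 + c(L/π)²)/(1 + (L/π)²). (Direct route, valid since c ≤ 0: Poincaré gives c∫u² ≥ c(L/π)²∫(u')², so a(u,u) ≥ (1 + c(L/π)²)∫(u')², while ||u||_{H^1}² ≤ (1 + (L/π)²)∫(u')²; dividing yields the same α.) With (π/L)² = π^2/16 and c = 0, the largest admissible constant is α = ((π/L)² + c)/((π/L)² + 1).
Simplifying, α = π^2/(π^2 + 16).


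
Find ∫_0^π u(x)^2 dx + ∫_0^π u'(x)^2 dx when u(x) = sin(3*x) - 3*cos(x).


||u||_{H^1(0,π)}^2 = 14*π

u'(x) = 3*sin(x) + 3*cos(3*x).
Expand u² and (u')² and integrate term by term on (0, π), using: for integers n ≥ 1, ∫_0^π sin²(nx) dx = ∫_0^π cos²(nx) dx = π/2; for n ≠ n', ∫_0^π sin(nx)sin(n'x) dx = ∫_0^π cos(nx)cos(n'x) dx = 0; and by product-to-sum, ∫_0^π sin(nx)cos(n'x) dx = ½∫_0^π [sin((n+n')x) + sin((n−n')x)] dx, which is 0 when n+n' is even and 2n/(n²−n'²) when n+n' is odd (it need not vanish on (0, π)).
  u² squared terms: (-3)²·∫cos(x)² dx = 9·π/2 = 9*π/2;  (1)²·∫sin(3x)² dx = 1·π/2 = π/2.
  u² cross terms: 2·(-3)·(1)·∫cos(x)·sin(3x) dx = -6·(0) = 0.
  So ∫_0^π u² dx = 9*π/2 + π/2 + 0 = 5*π.
  (u')² squared terms: (3)²·∫cos(3x)² dx = 9·π/2 = 9*π/2;  (3)²·∫sin(x)² dx = 9·π/2 = 9*π/2.
  (u')² cross terms: 2·(3)·(3)·∫cos(3x)·sin(x) dx = 18·(0) = 0.
  So ∫_0^π (u')² dx = 9*π/2 + 9*π/2 + 0 = 9*π.
||u||_{H^1}^2 = (5*π) + (9*π) = 14*π.


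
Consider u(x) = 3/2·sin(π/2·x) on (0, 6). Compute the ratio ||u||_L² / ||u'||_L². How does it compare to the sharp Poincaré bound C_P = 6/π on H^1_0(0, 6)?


||u||_L² / ||u'||_L² = 2/π < C_P = 6/π.

u(x) = 3/2·sin(π/2·x), so u'(x) = 3*π*cos(π*x/2)/4.
Writing u(x) = A·sin(kπx/L) with A = 3/2 and k = 3, use ∫_0^L sin²(kπx/L) dx = L/2 and ∫_0^L cos²(kπx/L) dx = L/2.
u² = 9/4·sin²(π/2·x) and (u')² = 9*π^2/16·cos²(π/2·x), and each of sin², cos² integrates to L/2 = 3 over (0, 6).
∫_0^6 u² dx = 27/4, so ||u||_L² = 3*sqrt(3)/2.
∫_0^6 (u')² dx = 27*π^2/16, so ||u'||_L² = 3*sqrt(3)*π/4.
Ratio ||u||_L² / ||u'||_L² = 2/π.
Sharp Poincaré constant on H^1_0(0, 6) is C_P = L/π = 6/π, achieved by sin(π/6·x).
This is the k = 3 harmonic; the ratio L/(kπ) is strictly less than C_P = L/π, consistent with the sharp inequality ||u||_L² ≤ C_P ||u'||_L².


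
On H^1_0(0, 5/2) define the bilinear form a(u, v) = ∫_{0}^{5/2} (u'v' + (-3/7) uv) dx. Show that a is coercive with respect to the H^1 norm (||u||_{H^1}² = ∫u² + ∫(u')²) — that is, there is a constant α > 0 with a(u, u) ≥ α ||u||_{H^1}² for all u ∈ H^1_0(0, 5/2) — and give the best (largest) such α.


α = (-75 + 28*π^2)/(7*(25 + 4*π^2))

Coercivity of a(·,·) on H^1_0(0, 5/2) means a(u, u) ≥ α ||u||_{H^1}² for every u ∈ H^1_0.
The interval has length L = 5/2, and Poincaré/coercivity depend only on L. Here a(u, u) = ∫(u')² + (-3/7)·∫u².
Here c = -3/7 < 0 with |c| < (π/L)² = 4*π^2/25, so coercivity still holds. The condition a(u,u) ≥ α||u||_{H^1}² reads (1−α)∫(u')² ≥ (α−c)∫u². Any admissible α is ≤ 1 (rapidly oscillating u have ∫u²/∫(u')² → 0), and α = 1 would force 0 ≥ (1−c)∫u², impossible since c < 1; so 1−α > 0. By the sharp Poincaré inequality on H^1_0 of an interval of length L, ∫(u')² ≥ (π/L)²∫u² with equality for the first sine mode sin(π(x−x₀)/L) (x₀ the left endpoint), so the inequality holds for all u iff (1−α)(π/L)² ≥ α − c, i.e. α ≤ ((π/L)² + c)/((π/L)² + 1) = (1 + c(L/π)²)/(1 + (L/π)²). (Direct route, valid since c ≤ 0: Poincaré gives c∫u² ≥ c(L/π)²∫(u')², so a(u,u) ≥ (1 + c(L/π)²)∫(u')², while ||u||_{H^1}² ≤ (1 + (L/π)²)∫(u')²; dividing yields the same α.) With (π/L)² = 4*π^2/25 and c = -3/7, the largest admissible constant is α = ((π/L)² + c)/((π/L)² + 1).
Simplifying, α = (-75 + 28*π^2)/(7*(25 + 4*π^2)).


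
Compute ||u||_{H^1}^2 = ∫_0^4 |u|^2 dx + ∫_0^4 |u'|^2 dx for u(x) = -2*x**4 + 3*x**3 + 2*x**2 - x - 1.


||u||_{H^1}^2 = 28884488/315

The H^1 norm (squared) on an interval (0, L) is
  ||u||_{H^1}^2 = ∫_0^L u(x)^2 dx + ∫_0^L u'(x)^2 dx.
Compute u'(x) = -8*x**3 + 9*x**2 + 4*x - 1.
Then u(x)^2 = 4*x**8 - 12*x**7 + x**6 + 16*x**5 + 2*x**4 - 10*x**3 - 3*x**2 + 2*x + 1 and u'(x)^2 = 64*x**6 - 144*x**5 + 17*x**4 + 88*x**3 - 2*x**2 - 8*x + 1.
Integrate each monomial from 0 to 4 using ∫_0^4 c·x^n dx = c·4^(n+1)/(n+1):
  ∫_0^4 u(x)^2 dx = ∫_0^4 (4*x^8 - 12*x^7 + x^6 + 16*x^5 + 2*x^4 - 10*x^3 - 3*x^2 + 2*x + 1) dx. Term by term:
    ∫_0^4 4*x^8 dx = 1048576/9;  ∫_0^4 -12*x^7 dx = -98304;  ∫_0^4 x^6 dx = 16384/7;
    ∫_0^4 16*x^5 dx = 32768/3;  ∫_0^4 2*x^4 dx = 2048/5;  ∫_0^4 -10*x^3 dx = -640;
    ∫_0^4 -3*x^2 dx = -64;  ∫_0^4 2*x dx = 16;  ∫_0^4 1 dx = 4.
  Sum: 1048576/9 − 98304 + 16384/7 + 32768/3 + 2048/5 − 640 − 64 + 16 + 4 = 9825884/315.
  ∫_0^4 u'(x)^2 dx = ∫_0^4 (64*x^6 - 144*x^5 + 17*x^4 + 88*x^3 - 2*x^2 - 8*x + 1) dx. Term by term:
    ∫_0^4 64*x^6 dx = 1048576/7;  ∫_0^4 -144*x^5 dx = -98304;  ∫_0^4 17*x^4 dx = 17408/5;
    ∫_0^4 88*x^3 dx = 5632;  ∫_0^4 -2*x^2 dx = -128/3;  ∫_0^4 -8*x dx = -64;
    ∫_0^4 1 dx = 4.
  Sum: 1048576/7 − 98304 + 17408/5 + 5632 − 128/3 − 64 + 4 = 6352868/105.
Adding: ||u||_{H^1}^2 = 9825884/315 + 6352868/105 = 28884488/315.


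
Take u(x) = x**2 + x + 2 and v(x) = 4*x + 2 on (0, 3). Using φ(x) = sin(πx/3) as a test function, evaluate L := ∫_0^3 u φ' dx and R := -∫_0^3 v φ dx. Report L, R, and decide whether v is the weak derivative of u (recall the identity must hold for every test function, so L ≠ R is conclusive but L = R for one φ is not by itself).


LHS = -24/π, RHS = -48/π. No, v is not the weak derivative of u.

u(x) = x**2 + x + 2, classical derivative u'(x) = 2*x + 1.
φ(x) = sin(πx/3), so φ'(x) = π*cos(π*x/3)/3.
Note φ(0) = φ(3) = 0, so the boundary term u·φ vanishes.
LHS = ∫_0^3 u(x) φ'(x) dx = ∫_0^3 (π*x^2*cos(π*x/3)/3 + π*x*cos(π*x/3)/3 + 2*π*cos(π*x/3)/3) dx. Term by term:
  ∫_0^3 2*π*cos(π*x/3)/3 dx = 0;  ∫_0^3 π*x*cos(π*x/3)/3 dx = -6/π;  ∫_0^3 π*x^2*cos(π*x/3)/3 dx = -18/π.
Sum: 0 − 6/π − 18/π = -24/π.
So LHS = -24/π.
∫_0^3 v(x) φ(x) dx = ∫_0^3 (4*x*sin(π*x/3) + 2*sin(π*x/3)) dx. Term by term:
  ∫_0^3 2*sin(π*x/3) dx = 12/π;  ∫_0^3 4*x*sin(π*x/3) dx = 36/π.
Sum: 12/π + 36/π = 48/π.
So RHS = -∫_0^3 v(x) φ(x) dx = -48/π.
LHS − RHS = 24/π ≠ 0, so the identity fails.
(For a valid weak derivative the identity must hold for EVERY test function, in particular this one. The failure shows v is NOT the weak derivative of u.)
Correct weak derivative would be u'(x) = 2*x + 1.


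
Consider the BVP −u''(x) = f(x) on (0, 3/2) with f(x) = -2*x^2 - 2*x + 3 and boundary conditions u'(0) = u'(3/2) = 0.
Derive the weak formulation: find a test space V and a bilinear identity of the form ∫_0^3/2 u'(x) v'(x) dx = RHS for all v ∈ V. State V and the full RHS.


V = H^1(0, 3/2) (no boundary constraint on v; u is determined up to an additive constant); weak form: ∫_0^3/2 u'v' dx = ∫_0^3/2 (-2*x^2 - 2*x + 3) v dx for all v ∈ V.

Multiply both sides by a test function v and integrate from 0 to 3/2:
  ∫_0^3/2 −u''(x) v(x) dx = ∫_0^3/2 f(x) v(x) dx.
Integrate the LHS by parts once:
  ∫_0^3/2 −u'' v dx = −[u'(x) v(x)]_0^3/2 + ∫_0^3/2 u'(x) v'(x) dx.
Thus ∫_0^3/2 u'(x) v'(x) dx = ∫_0^3/2 f(x) v(x) dx + [u'(x) v(x)]_0^3/2.
Choose V so that boundary terms are either known or forced to vanish.
u has homogeneous Neumann: u'(0) = u'(3/2) = 0. So [u' v]_0^3/2 = 0·v(3/2) − 0·v(0) = 0 for any v; take V = H^1(0, 3/2).
Weak formulation: find u (satisfying any essential BC) such that ∫_0^3/2 u'(x) v'(x) dx = ∫_0^3/2 f v dx for all v ∈ V (homogeneous Neumann, so boundary terms vanish).
Substituting f(x) = -2*x^2 - 2*x + 3, the right-hand side is ∫_0^3/2 (-2*x^2 - 2*x + 3) v dx.
Compatibility check (pure Neumann): taking v ≡ 1 ∈ V gives 0 = ∫_0^3/2 f dx + (0) − (0), i.e. ∫_0^3/2 f dx must equal u'(0) − u'(3/2) = 0. Indeed ∫_0^3/2 (-2*x^2 - 2*x + 3) dx = 0, so the data are compatible. The solution is then unique only up to an additive constant (fix it e.g. by requiring ∫_0^3/2 u dx = 0).


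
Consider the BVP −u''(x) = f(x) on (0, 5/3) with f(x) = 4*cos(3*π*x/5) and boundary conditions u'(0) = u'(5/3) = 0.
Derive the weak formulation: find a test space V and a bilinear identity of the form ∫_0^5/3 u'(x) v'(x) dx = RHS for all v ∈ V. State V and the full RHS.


V = H^1(0, 5/3) (no boundary constraint on v; u is determined up to an additive constant); weak form: ∫_0^5/3 u'v' dx = ∫_0^5/3 (4*cos(3*π*x/5)) v dx for all v ∈ V.

Multiply both sides by a test function v and integrate from 0 to 5/3:
  ∫_0^5/3 −u''(x) v(x) dx = ∫_0^5/3 f(x) v(x) dx.
Integrate the LHS by parts once:
  ∫_0^5/3 −u'' v dx = −[u'(x) v(x)]_0^5/3 + ∫_0^5/3 u'(x) v'(x) dx.
Thus ∫_0^5/3 u'(x) v'(x) dx = ∫_0^5/3 f(x) v(x) dx + [u'(x) v(x)]_0^5/3.
Choose V so that boundary terms are either known or forced to vanish.
u has homogeneous Neumann: u'(0) = u'(5/3) = 0. So [u' v]_0^5/3 = 0·v(5/3) − 0·v(0) = 0 for any v; take V = H^1(0, 5/3).
Weak formulation: find u (satisfying any essential BC) such that ∫_0^5/3 u'(x) v'(x) dx = ∫_0^5/3 f v dx for all v ∈ V (homogeneous Neumann, so boundary terms vanish).
Substituting f(x) = 4*cos(3*π*x/5), the right-hand side is ∫_0^5/3 (4*cos(3*π*x/5)) v dx.
Compatibility check (pure Neumann): taking v ≡ 1 ∈ V gives 0 = ∫_0^5/3 f dx + (0) − (0), i.e. ∫_0^5/3 f dx must equal u'(0) − u'(5/3) = 0. Indeed ∫_0^5/3 (4*cos(3*π*x/5)) dx = 0, so the data are compatible. The solution is then unique only up to an additive constant (fix it e.g. by requiring ∫_0^5/3 u dx = 0).


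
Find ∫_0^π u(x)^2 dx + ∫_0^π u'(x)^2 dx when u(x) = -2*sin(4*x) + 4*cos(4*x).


||u||_{H^1(0,π)}^2 = 170*π

u'(x) = -16*sin(4*x) - 8*cos(4*x).
Expand u² and (u')² and integrate term by term on (0, π), using: for integers n ≥ 1, ∫_0^π sin²(nx) dx = ∫_0^π cos²(nx) dx = π/2; for n ≠ n', ∫_0^π sin(nx)sin(n'x) dx = ∫_0^π cos(nx)cos(n'x) dx = 0; and by product-to-sum, ∫_0^π sin(nx)cos(n'x) dx = ½∫_0^π [sin((n+n')x) + sin((n−n')x)] dx, which is 0 when n+n' is even and 2n/(n²−n'²) when n+n' is odd (it need not vanish on (0, π)).
  u² squared terms: (-2)²·∫sin(4x)² dx = 4·π/2 = 2*π;  (4)²·∫cos(4x)² dx = 16·π/2 = 8*π.
  u² cross terms: 2·(-2)·(4)·∫sin(4x)·cos(4x) dx = -16·(0) = 0.
  So ∫_0^π u² dx = 2*π + 8*π + 0 = 10*π.
  (u')² squared terms: (-16)²·∫sin(4x)² dx = 256·π/2 = 128*π;  (-8)²·∫cos(4x)² dx = 64·π/2 = 32*π.
  (u')² cross terms: 2·(-16)·(-8)·∫sin(4x)·cos(4x) dx = 256·(0) = 0.
  So ∫_0^π (u')² dx = 128*π + 32*π + 0 = 160*π.
||u||_{H^1}^2 = (10*π) + (160*π) = 170*π.


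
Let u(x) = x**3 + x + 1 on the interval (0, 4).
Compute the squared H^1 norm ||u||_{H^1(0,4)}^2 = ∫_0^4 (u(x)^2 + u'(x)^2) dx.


||u||_{H^1}^2 = 513944/105

The H^1 norm (squared) on an interval (0, L) is
  ||u||_{H^1}^2 = ∫_0^L u(x)^2 dx + ∫_0^L u'(x)^2 dx.
Compute u'(x) = 3*x**2 + 1.
Then u(x)^2 = x**6 + 2*x**4 + 2*x**3 + x**2 + 2*x + 1 and u'(x)^2 = 9*x**4 + 6*x**2 + 1.
Integrate each monomial from 0 to 4 using ∫_0^4 c·x^n dx = c·4^(n+1)/(n+1):
  ∫_0^4 u(x)^2 dx = ∫_0^4 (x^6 + 2*x^4 + 2*x^3 + x^2 + 2*x + 1) dx. Term by term:
    ∫_0^4 x^6 dx = 16384/7;  ∫_0^4 2*x^4 dx = 2048/5;  ∫_0^4 2*x^3 dx = 128;
    ∫_0^4 x^2 dx = 64/3;  ∫_0^4 2*x dx = 16;  ∫_0^4 1 dx = 4.
  Sum: 16384/7 + 2048/5 + 128 + 64/3 + 16 + 4 = 306548/105.
  ∫_0^4 u'(x)^2 dx = ∫_0^4 (9*x^4 + 6*x^2 + 1) dx. Term by term:
    ∫_0^4 9*x^4 dx = 9216/5;  ∫_0^4 6*x^2 dx = 128;  ∫_0^4 1 dx = 4.
  Sum: 9216/5 + 128 + 4 = 9876/5.
Adding: ||u||_{H^1}^2 = 306548/105 + 9876/5 = 513944/105.


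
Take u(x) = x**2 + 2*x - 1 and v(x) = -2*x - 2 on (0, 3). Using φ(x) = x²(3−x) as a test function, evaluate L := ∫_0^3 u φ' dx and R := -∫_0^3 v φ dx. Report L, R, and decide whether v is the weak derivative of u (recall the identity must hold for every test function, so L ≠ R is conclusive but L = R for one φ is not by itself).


LHS = -189/5, RHS = 189/5. No, v is not the weak derivative of u.

u(x) = x**2 + 2*x - 1, classical derivative u'(x) = 2*x + 2.
φ(x) = x²(3−x), so φ'(x) = 3*x*(2 - x).
Note φ(0) = φ(3) = 0, so the boundary term u·φ vanishes.
LHS = ∫_0^3 u(x) φ'(x) dx = ∫_0^3 (-3*x^4 + 15*x^2 - 6*x) dx. Term by term:
  ∫_0^3 -3*x^4 dx = -729/5;  ∫_0^3 15*x^2 dx = 135;  ∫_0^3 -6*x dx = -27.
Sum: -729/5 + 135 − 27 = -189/5.
So LHS = -189/5.
∫_0^3 v(x) φ(x) dx = ∫_0^3 (2*x^4 - 4*x^3 - 6*x^2) dx. Term by term:
  ∫_0^3 2*x^4 dx = 486/5;  ∫_0^3 -4*x^3 dx = -81;  ∫_0^3 -6*x^2 dx = -54.
Sum: 486/5 − 81 − 54 = -189/5.
So RHS = -∫_0^3 v(x) φ(x) dx = 189/5.
LHS − RHS = -378/5 ≠ 0, so the identity fails.
(For a valid weak derivative the identity must hold for EVERY test function, in particular this one. The failure shows v is NOT the weak derivative of u.)
Correct weak derivative would be u'(x) = 2*x + 2.


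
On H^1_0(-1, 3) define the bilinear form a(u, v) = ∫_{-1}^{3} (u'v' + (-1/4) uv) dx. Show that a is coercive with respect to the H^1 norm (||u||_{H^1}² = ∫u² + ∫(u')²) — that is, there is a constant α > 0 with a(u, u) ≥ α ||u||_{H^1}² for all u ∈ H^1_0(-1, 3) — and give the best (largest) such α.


α = (-4 + π^2)/(π^2 + 16)

Coercivity of a(·,·) on H^1_0(-1, 3) means a(u, u) ≥ α ||u||_{H^1}² for every u ∈ H^1_0.
The interval has length L = 4, and Poincaré/coercivity depend only on L. Here a(u, u) = ∫(u')² + (-1/4)·∫u².
Here c = -1/4 < 0 with |c| < (π/L)² = π^2/16, so coercivity still holds. The condition a(u,u) ≥ α||u||_{H^1}² reads (1−α)∫(u')² ≥ (α−c)∫u². Any admissible α is ≤ 1 (rapidly oscillating u have ∫u²/∫(u')² → 0), and α = 1 would force 0 ≥ (1−c)∫u², impossible since c < 1; so 1−α > 0. By the sharp Poincaré inequality on H^1_0 of an interval of length L, ∫(u')² ≥ (π/L)²∫u² with equality for the first sine mode sin(π(x−x₀)/L) (x₀ the left endpoint), so the inequality holds for all u iff (1−α)(π/L)² ≥ α − c, i.e. α ≤ ((π/L)² + c)/((π/L)² + 1) = (1 + c(L/π)²)/(1 + (L/π)²). (Direct route, valid since c ≤ 0: Poincaré gives c∫u² ≥ c(L/π)²∫(u')², so a(u,u) ≥ (1 + c(L/π)²)∫(u')², while ||u||_{H^1}² ≤ (1 + (L/π)²)∫(u')²; dividing yields the same α.) With (π/L)² = π^2/16 and c = -1/4, the largest admissible constant is α = ((π/L)² + c)/((π/L)² + 1).
Simplifying, α = (-4 + π^2)/(π^2 + 16).


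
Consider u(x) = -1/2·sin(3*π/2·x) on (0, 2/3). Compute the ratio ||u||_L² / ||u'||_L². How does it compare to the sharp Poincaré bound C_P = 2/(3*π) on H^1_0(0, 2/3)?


||u||_L² / ||u'||_L² = 2/(3*π) = C_P.

u(x) = -1/2·sin(3*π/2·x), so u'(x) = -3*π*cos(3*π*x/2)/4.
Writing u(x) = A·sin(kπx/L) with A = -1/2 and k = 1, use ∫_0^L sin²(kπx/L) dx = L/2 and ∫_0^L cos²(kπx/L) dx = L/2.
u² = 1/4·sin²(3*π/2·x) and (u')² = 9*π^2/16·cos²(3*π/2·x), and each of sin², cos² integrates to L/2 = 1/3 over (0, 2/3).
∫_0^2/3 u² dx = 1/12, so ||u||_L² = sqrt(3)/6.
∫_0^2/3 (u')² dx = 3*π^2/16, so ||u'||_L² = sqrt(3)*π/4.
Ratio ||u||_L² / ||u'||_L² = 2/(3*π).
Sharp Poincaré constant on H^1_0(0, 2/3) is C_P = L/π = 2/(3*π), achieved by sin(3*π/2·x).
This is the k = 1 eigenfunction (up to amplitude), so the ratio equals the sharp Poincaré constant exactly.


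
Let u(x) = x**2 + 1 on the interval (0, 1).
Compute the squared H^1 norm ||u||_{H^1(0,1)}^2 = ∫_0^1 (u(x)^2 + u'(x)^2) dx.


||u||_{H^1}^2 = 16/5

The H^1 norm (squared) on an interval (0, L) is
  ||u||_{H^1}^2 = ∫_0^L u(x)^2 dx + ∫_0^L u'(x)^2 dx.
Compute u'(x) = 2*x.
Then u(x)^2 = x**4 + 2*x**2 + 1 and u'(x)^2 = 4*x**2.
Integrate each monomial from 0 to 1 using ∫_0^1 c·x^n dx = c·1^(n+1)/(n+1):
  ∫_0^1 u(x)^2 dx = ∫_0^1 (x^4 + 2*x^2 + 1) dx. Term by term:
    ∫_0^1 x^4 dx = 1/5;  ∫_0^1 2*x^2 dx = 2/3;  ∫_0^1 1 dx = 1.
  Sum: 1/5 + 2/3 + 1 = 28/15.
  ∫_0^1 u'(x)^2 dx = ∫_0^1 (4*x^2) dx. Term by term:
    ∫_0^1 4*x^2 dx = 4/3.
Adding: ||u||_{H^1}^2 = 28/15 + 4/3 = 16/5.


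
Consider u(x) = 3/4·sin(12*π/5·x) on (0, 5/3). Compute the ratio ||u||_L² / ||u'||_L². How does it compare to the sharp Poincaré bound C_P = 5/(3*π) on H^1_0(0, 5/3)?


||u||_L² / ||u'||_L² = 5/(12*π) < C_P = 5/(3*π).

u(x) = 3/4·sin(12*π/5·x), so u'(x) = 9*π*cos(12*π*x/5)/5.
Writing u(x) = A·sin(kπx/L) with A = 3/4 and k = 4, use ∫_0^L sin²(kπx/L) dx = L/2 and ∫_0^L cos²(kπx/L) dx = L/2.
u² = 9/16·sin²(12*π/5·x) and (u')² = 81*π^2/25·cos²(12*π/5·x), and each of sin², cos² integrates to L/2 = 5/6 over (0, 5/3).
∫_0^5/3 u² dx = 15/32, so ||u||_L² = sqrt(30)/8.
∫_0^5/3 (u')² dx = 27*π^2/10, so ||u'||_L² = 3*sqrt(30)*π/10.
Ratio ||u||_L² / ||u'||_L² = 5/(12*π).
Sharp Poincaré constant on H^1_0(0, 5/3) is C_P = L/π = 5/(3*π), achieved by sin(3*π/5·x).
This is the k = 4 harmonic; the ratio L/(kπ) is strictly less than C_P = L/π, consistent with the sharp inequality ||u||_L² ≤ C_P ||u'||_L².


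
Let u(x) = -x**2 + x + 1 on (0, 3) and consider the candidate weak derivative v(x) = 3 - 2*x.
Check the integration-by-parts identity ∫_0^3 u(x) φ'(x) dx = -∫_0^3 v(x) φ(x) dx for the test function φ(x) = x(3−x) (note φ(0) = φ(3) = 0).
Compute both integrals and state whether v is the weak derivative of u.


LHS = 9, RHS = 0. No, v is not the weak derivative of u.

u(x) = -x**2 + x + 1, classical derivative u'(x) = 1 - 2*x.
φ(x) = x(3−x), so φ'(x) = 3 - 2*x.
Note φ(0) = φ(3) = 0, so the boundary term u·φ vanishes.
LHS = ∫_0^3 u(x) φ'(x) dx = ∫_0^3 (2*x^3 - 5*x^2 + x + 3) dx. Term by term:
  ∫_0^3 2*x^3 dx = 81/2;  ∫_0^3 -5*x^2 dx = -45;  ∫_0^3 x dx = 9/2;
  ∫_0^3 3 dx = 9.
Sum: 81/2 − 45 + 9/2 + 9 = 9.
So LHS = 9.
∫_0^3 v(x) φ(x) dx = ∫_0^3 (2*x^3 - 9*x^2 + 9*x) dx. Term by term:
  ∫_0^3 2*x^3 dx = 81/2;  ∫_0^3 -9*x^2 dx = -81;  ∫_0^3 9*x dx = 81/2.
Sum: 81/2 − 81 + 81/2 = 0.
So RHS = -∫_0^3 v(x) φ(x) dx = 0.
LHS − RHS = 9 ≠ 0, so the identity fails.
(For a valid weak derivative the identity must hold for EVERY test function, in particular this one. The failure shows v is NOT the weak derivative of u.)
Correct weak derivative would be u'(x) = 1 - 2*x.


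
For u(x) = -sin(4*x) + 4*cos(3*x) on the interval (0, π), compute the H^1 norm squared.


||u||_{H^1(0,π)}^2 = -640/7 + 177*π/2

u'(x) = -12*sin(3*x) - 4*cos(4*x).
Expand u² and (u')² and integrate term by term on (0, π), using: for integers n ≥ 1, ∫_0^π sin²(nx) dx = ∫_0^π cos²(nx) dx = π/2; for n ≠ n', ∫_0^π sin(nx)sin(n'x) dx = ∫_0^π cos(nx)cos(n'x) dx = 0; and by product-to-sum, ∫_0^π sin(nx)cos(n'x) dx = ½∫_0^π [sin((n+n')x) + sin((n−n')x)] dx, which is 0 when n+n' is even and 2n/(n²−n'²) when n+n' is odd (it need not vanish on (0, π)).
  u² squared terms: (-1)²·∫sin(4x)² dx = 1·π/2 = π/2;  (4)²·∫cos(3x)² dx = 16·π/2 = 8*π.
  u² cross terms: 2·(-1)·(4)·∫sin(4x)·cos(3x) dx = -8·(8/7) = -64/7.
  So ∫_0^π u² dx = π/2 + 8*π − 64/7 = -64/7 + 17*π/2.
  (u')² squared terms: (-12)²·∫sin(3x)² dx = 144·π/2 = 72*π;  (-4)²·∫cos(4x)² dx = 16·π/2 = 8*π.
  (u')² cross terms: 2·(-12)·(-4)·∫sin(3x)·cos(4x) dx = 96·(-6/7) = -576/7.
  So ∫_0^π (u')² dx = 72*π + 8*π − 576/7 = -576/7 + 80*π.
||u||_{H^1}^2 = (-64/7 + 17*π/2) + (-576/7 + 80*π) = -640/7 + 177*π/2.


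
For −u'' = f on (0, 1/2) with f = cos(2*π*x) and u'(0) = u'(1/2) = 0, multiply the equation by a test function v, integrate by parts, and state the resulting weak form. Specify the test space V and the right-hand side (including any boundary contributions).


V = H^1(0, 1/2) (no boundary constraint on v; u is determined up to an additive constant); weak form: ∫_0^1/2 u'v' dx = ∫_0^1/2 (cos(2*π*x)) v dx for all v ∈ V.

Multiply both sides by a test function v and integrate from 0 to 1/2:
  ∫_0^1/2 −u''(x) v(x) dx = ∫_0^1/2 f(x) v(x) dx.
Integrate the LHS by parts once:
  ∫_0^1/2 −u'' v dx = −[u'(x) v(x)]_0^1/2 + ∫_0^1/2 u'(x) v'(x) dx.
Thus ∫_0^1/2 u'(x) v'(x) dx = ∫_0^1/2 f(x) v(x) dx + [u'(x) v(x)]_0^1/2.
Choose V so that boundary terms are either known or forced to vanish.
u has homogeneous Neumann: u'(0) = u'(1/2) = 0. So [u' v]_0^1/2 = 0·v(1/2) − 0·v(0) = 0 for any v; take V = H^1(0, 1/2).
Weak formulation: find u (satisfying any essential BC) such that ∫_0^1/2 u'(x) v'(x) dx = ∫_0^1/2 f v dx for all v ∈ V (homogeneous Neumann, so boundary terms vanish).
Substituting f(x) = cos(2*π*x), the right-hand side is ∫_0^1/2 (cos(2*π*x)) v dx.
Compatibility check (pure Neumann): taking v ≡ 1 ∈ V gives 0 = ∫_0^1/2 f dx + (0) − (0), i.e. ∫_0^1/2 f dx must equal u'(0) − u'(1/2) = 0. Indeed ∫_0^1/2 (cos(2*π*x)) dx = 0, so the data are compatible. The solution is then unique only up to an additive constant (fix it e.g. by requiring ∫_0^1/2 u dx = 0).
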